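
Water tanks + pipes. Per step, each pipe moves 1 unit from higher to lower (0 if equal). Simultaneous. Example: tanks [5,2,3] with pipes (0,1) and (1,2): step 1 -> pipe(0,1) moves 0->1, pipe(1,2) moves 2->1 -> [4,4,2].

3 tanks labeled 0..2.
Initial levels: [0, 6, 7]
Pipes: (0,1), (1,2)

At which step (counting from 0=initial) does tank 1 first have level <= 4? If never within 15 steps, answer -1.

Answer: 4

Derivation:
Step 1: flows [1->0,2->1] -> levels [1 6 6]
Step 2: flows [1->0,1=2] -> levels [2 5 6]
Step 3: flows [1->0,2->1] -> levels [3 5 5]
Step 4: flows [1->0,1=2] -> levels [4 4 5]
Tank 1 first reaches <=4 at step 4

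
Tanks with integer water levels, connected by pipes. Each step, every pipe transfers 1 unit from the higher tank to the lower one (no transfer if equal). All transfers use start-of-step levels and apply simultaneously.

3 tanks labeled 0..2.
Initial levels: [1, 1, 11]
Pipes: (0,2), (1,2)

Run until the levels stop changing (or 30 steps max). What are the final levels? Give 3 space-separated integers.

Step 1: flows [2->0,2->1] -> levels [2 2 9]
Step 2: flows [2->0,2->1] -> levels [3 3 7]
Step 3: flows [2->0,2->1] -> levels [4 4 5]
Step 4: flows [2->0,2->1] -> levels [5 5 3]
Step 5: flows [0->2,1->2] -> levels [4 4 5]
  -> period-2 cycle: step 5 state = step 3 state; never stabilizes
  -> state at step 30: (30-3) mod 2 = 1, same as step 4 -> [5 5 3]

Answer: 5 5 3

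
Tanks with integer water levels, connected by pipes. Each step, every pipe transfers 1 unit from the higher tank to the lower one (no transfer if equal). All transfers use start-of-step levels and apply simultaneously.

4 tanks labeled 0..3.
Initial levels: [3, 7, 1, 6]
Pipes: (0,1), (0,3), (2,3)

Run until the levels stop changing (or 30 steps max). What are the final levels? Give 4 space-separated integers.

Step 1: flows [1->0,3->0,3->2] -> levels [5 6 2 4]
Step 2: flows [1->0,0->3,3->2] -> levels [5 5 3 4]
Step 3: flows [0=1,0->3,3->2] -> levels [4 5 4 4]
Step 4: flows [1->0,0=3,2=3] -> levels [5 4 4 4]
Step 5: flows [0->1,0->3,2=3] -> levels [3 5 4 5]
Step 6: flows [1->0,3->0,3->2] -> levels [5 4 5 3]
Step 7: flows [0->1,0->3,2->3] -> levels [3 5 4 5]
  -> period-2 cycle: step 7 state = step 5 state; never stabilizes
  -> state at step 30: (30-5) mod 2 = 1, same as step 6 -> [5 4 5 3]

Answer: 5 4 5 3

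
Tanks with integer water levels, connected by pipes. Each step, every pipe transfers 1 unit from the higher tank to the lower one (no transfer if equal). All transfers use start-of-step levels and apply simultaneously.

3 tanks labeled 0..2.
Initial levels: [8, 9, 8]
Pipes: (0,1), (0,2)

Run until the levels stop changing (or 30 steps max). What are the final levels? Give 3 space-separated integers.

Step 1: flows [1->0,0=2] -> levels [9 8 8]
Step 2: flows [0->1,0->2] -> levels [7 9 9]
Step 3: flows [1->0,2->0] -> levels [9 8 8]
  -> period-2 cycle: step 3 state = step 1 state; never stabilizes
  -> state at step 30: (30-1) mod 2 = 1, same as step 2 -> [7 9 9]

Answer: 7 9 9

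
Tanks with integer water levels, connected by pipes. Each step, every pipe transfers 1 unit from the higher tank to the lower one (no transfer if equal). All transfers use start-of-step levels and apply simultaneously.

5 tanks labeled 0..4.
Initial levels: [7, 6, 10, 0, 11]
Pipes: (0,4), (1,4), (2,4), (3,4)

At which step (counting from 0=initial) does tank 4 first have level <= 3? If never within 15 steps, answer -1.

Step 1: flows [4->0,4->1,4->2,4->3] -> levels [8 7 11 1 7]
Step 2: flows [0->4,1=4,2->4,4->3] -> levels [7 7 10 2 8]
Step 3: flows [4->0,4->1,2->4,4->3] -> levels [8 8 9 3 6]
Step 4: flows [0->4,1->4,2->4,4->3] -> levels [7 7 8 4 8]
Step 5: flows [4->0,4->1,2=4,4->3] -> levels [8 8 8 5 5]
Step 6: flows [0->4,1->4,2->4,3=4] -> levels [7 7 7 5 8]
Step 7: flows [4->0,4->1,4->2,4->3] -> levels [8 8 8 6 4]
Step 8: flows [0->4,1->4,2->4,3->4] -> levels [7 7 7 5 8]
  -> period-2 cycle (repeats step 6); tank 4 never drops to <=3
Tank 4 never reaches <=3 within 15 steps

Answer: -1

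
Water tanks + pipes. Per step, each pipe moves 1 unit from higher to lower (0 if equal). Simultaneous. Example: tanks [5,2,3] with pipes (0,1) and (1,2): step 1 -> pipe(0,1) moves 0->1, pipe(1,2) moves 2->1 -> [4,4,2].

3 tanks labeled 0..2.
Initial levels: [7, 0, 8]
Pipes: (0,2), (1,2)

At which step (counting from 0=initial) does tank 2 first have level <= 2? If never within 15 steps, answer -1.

Step 1: flows [2->0,2->1] -> levels [8 1 6]
Step 2: flows [0->2,2->1] -> levels [7 2 6]
Step 3: flows [0->2,2->1] -> levels [6 3 6]
Step 4: flows [0=2,2->1] -> levels [6 4 5]
Step 5: flows [0->2,2->1] -> levels [5 5 5]
Step 6: flows [0=2,1=2] -> levels [5 5 5]
  -> stable; tank 2 stays at 5 > 2
Tank 2 never reaches <=2 within 15 steps

Answer: -1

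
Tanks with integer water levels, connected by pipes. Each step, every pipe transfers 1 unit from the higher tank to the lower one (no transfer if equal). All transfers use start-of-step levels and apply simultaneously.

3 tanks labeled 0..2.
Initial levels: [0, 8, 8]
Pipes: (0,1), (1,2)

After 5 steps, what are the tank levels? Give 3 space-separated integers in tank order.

Step 1: flows [1->0,1=2] -> levels [1 7 8]
Step 2: flows [1->0,2->1] -> levels [2 7 7]
Step 3: flows [1->0,1=2] -> levels [3 6 7]
Step 4: flows [1->0,2->1] -> levels [4 6 6]
Step 5: flows [1->0,1=2] -> levels [5 5 6]

Answer: 5 5 6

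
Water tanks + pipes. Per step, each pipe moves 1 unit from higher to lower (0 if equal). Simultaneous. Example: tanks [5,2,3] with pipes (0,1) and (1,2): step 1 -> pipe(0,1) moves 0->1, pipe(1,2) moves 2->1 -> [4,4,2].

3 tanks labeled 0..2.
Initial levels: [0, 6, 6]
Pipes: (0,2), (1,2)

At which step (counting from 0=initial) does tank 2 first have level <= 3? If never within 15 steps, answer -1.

Answer: -1

Derivation:
Step 1: flows [2->0,1=2] -> levels [1 6 5]
Step 2: flows [2->0,1->2] -> levels [2 5 5]
Step 3: flows [2->0,1=2] -> levels [3 5 4]
Step 4: flows [2->0,1->2] -> levels [4 4 4]
Step 5: flows [0=2,1=2] -> levels [4 4 4]
  -> stable; tank 2 stays at 4 > 3
Tank 2 never reaches <=3 within 15 steps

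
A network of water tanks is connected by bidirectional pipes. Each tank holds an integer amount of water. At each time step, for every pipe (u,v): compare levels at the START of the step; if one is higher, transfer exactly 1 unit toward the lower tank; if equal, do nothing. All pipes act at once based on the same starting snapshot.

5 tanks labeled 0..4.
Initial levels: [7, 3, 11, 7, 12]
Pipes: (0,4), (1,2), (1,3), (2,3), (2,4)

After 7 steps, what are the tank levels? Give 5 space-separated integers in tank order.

Step 1: flows [4->0,2->1,3->1,2->3,4->2] -> levels [8 5 10 7 10]
Step 2: flows [4->0,2->1,3->1,2->3,2=4] -> levels [9 7 8 7 9]
Step 3: flows [0=4,2->1,1=3,2->3,4->2] -> levels [9 8 7 8 8]
Step 4: flows [0->4,1->2,1=3,3->2,4->2] -> levels [8 7 10 7 8]
Step 5: flows [0=4,2->1,1=3,2->3,2->4] -> levels [8 8 7 8 9]
Step 6: flows [4->0,1->2,1=3,3->2,4->2] -> levels [9 7 10 7 7]
Step 7: flows [0->4,2->1,1=3,2->3,2->4] -> levels [8 8 7 8 9]

Answer: 8 8 7 8 9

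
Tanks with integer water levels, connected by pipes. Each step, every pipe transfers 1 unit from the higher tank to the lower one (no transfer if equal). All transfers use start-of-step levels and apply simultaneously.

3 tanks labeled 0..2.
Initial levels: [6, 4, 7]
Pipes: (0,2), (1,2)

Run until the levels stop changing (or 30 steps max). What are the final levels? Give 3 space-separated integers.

Step 1: flows [2->0,2->1] -> levels [7 5 5]
Step 2: flows [0->2,1=2] -> levels [6 5 6]
Step 3: flows [0=2,2->1] -> levels [6 6 5]
Step 4: flows [0->2,1->2] -> levels [5 5 7]
Step 5: flows [2->0,2->1] -> levels [6 6 5]
  -> period-2 cycle: step 5 state = step 3 state; never stabilizes
  -> state at step 30: (30-3) mod 2 = 1, same as step 4 -> [5 5 7]

Answer: 5 5 7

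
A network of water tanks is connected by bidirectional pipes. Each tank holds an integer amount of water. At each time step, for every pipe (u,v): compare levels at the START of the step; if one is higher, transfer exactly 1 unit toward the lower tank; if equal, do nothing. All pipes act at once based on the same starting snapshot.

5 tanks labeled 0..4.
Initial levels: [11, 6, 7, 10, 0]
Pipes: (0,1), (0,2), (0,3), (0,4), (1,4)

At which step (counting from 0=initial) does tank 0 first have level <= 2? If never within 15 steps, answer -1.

Step 1: flows [0->1,0->2,0->3,0->4,1->4] -> levels [7 6 8 11 2]
Step 2: flows [0->1,2->0,3->0,0->4,1->4] -> levels [7 6 7 10 4]
Step 3: flows [0->1,0=2,3->0,0->4,1->4] -> levels [6 6 7 9 6]
Step 4: flows [0=1,2->0,3->0,0=4,1=4] -> levels [8 6 6 8 6]
Step 5: flows [0->1,0->2,0=3,0->4,1=4] -> levels [5 7 7 8 7]
Step 6: flows [1->0,2->0,3->0,4->0,1=4] -> levels [9 6 6 7 6]
Step 7: flows [0->1,0->2,0->3,0->4,1=4] -> levels [5 7 7 8 7]
  -> period-2 cycle (repeats step 5); tank 0 never drops to <=2
Tank 0 never reaches <=2 within 15 steps

Answer: -1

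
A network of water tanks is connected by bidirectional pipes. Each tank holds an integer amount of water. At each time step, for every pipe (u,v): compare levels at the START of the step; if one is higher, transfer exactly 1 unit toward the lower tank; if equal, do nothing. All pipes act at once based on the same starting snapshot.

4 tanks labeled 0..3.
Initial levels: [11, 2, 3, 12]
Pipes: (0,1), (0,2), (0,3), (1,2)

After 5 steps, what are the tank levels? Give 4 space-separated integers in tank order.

Answer: 7 8 6 7

Derivation:
Step 1: flows [0->1,0->2,3->0,2->1] -> levels [10 4 3 11]
Step 2: flows [0->1,0->2,3->0,1->2] -> levels [9 4 5 10]
Step 3: flows [0->1,0->2,3->0,2->1] -> levels [8 6 5 9]
Step 4: flows [0->1,0->2,3->0,1->2] -> levels [7 6 7 8]
Step 5: flows [0->1,0=2,3->0,2->1] -> levels [7 8 6 7]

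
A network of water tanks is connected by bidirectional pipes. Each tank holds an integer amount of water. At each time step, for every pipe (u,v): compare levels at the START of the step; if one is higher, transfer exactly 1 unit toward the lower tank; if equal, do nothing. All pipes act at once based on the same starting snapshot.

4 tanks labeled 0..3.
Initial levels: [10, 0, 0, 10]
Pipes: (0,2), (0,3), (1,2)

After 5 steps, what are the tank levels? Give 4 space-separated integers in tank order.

Step 1: flows [0->2,0=3,1=2] -> levels [9 0 1 10]
Step 2: flows [0->2,3->0,2->1] -> levels [9 1 1 9]
Step 3: flows [0->2,0=3,1=2] -> levels [8 1 2 9]
Step 4: flows [0->2,3->0,2->1] -> levels [8 2 2 8]
Step 5: flows [0->2,0=3,1=2] -> levels [7 2 3 8]

Answer: 7 2 3 8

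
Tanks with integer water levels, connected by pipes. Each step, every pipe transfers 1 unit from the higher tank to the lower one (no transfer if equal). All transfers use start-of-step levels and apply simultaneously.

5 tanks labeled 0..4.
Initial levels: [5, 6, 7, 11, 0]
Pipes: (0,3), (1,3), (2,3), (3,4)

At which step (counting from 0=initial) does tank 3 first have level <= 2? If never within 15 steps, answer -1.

Step 1: flows [3->0,3->1,3->2,3->4] -> levels [6 7 8 7 1]
Step 2: flows [3->0,1=3,2->3,3->4] -> levels [7 7 7 6 2]
Step 3: flows [0->3,1->3,2->3,3->4] -> levels [6 6 6 8 3]
Step 4: flows [3->0,3->1,3->2,3->4] -> levels [7 7 7 4 4]
Step 5: flows [0->3,1->3,2->3,3=4] -> levels [6 6 6 7 4]
Step 6: flows [3->0,3->1,3->2,3->4] -> levels [7 7 7 3 5]
Step 7: flows [0->3,1->3,2->3,4->3] -> levels [6 6 6 7 4]
  -> period-2 cycle (repeats step 5); tank 3 never drops to <=2
Tank 3 never reaches <=2 within 15 steps

Answer: -1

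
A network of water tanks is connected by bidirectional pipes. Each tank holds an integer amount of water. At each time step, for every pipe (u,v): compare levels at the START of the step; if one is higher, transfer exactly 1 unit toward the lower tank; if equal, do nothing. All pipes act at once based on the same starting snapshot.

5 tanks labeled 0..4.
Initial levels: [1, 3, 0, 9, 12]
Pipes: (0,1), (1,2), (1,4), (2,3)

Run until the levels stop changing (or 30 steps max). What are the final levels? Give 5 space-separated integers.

Answer: 4 7 4 5 5

Derivation:
Step 1: flows [1->0,1->2,4->1,3->2] -> levels [2 2 2 8 11]
Step 2: flows [0=1,1=2,4->1,3->2] -> levels [2 3 3 7 10]
Step 3: flows [1->0,1=2,4->1,3->2] -> levels [3 3 4 6 9]
Step 4: flows [0=1,2->1,4->1,3->2] -> levels [3 5 4 5 8]
Step 5: flows [1->0,1->2,4->1,3->2] -> levels [4 4 6 4 7]
Step 6: flows [0=1,2->1,4->1,2->3] -> levels [4 6 4 5 6]
Step 7: flows [1->0,1->2,1=4,3->2] -> levels [5 4 6 4 6]
Step 8: flows [0->1,2->1,4->1,2->3] -> levels [4 7 4 5 5]
Step 9: flows [1->0,1->2,1->4,3->2] -> levels [5 4 6 4 6]
  -> period-2 cycle: step 9 state = step 7 state; never stabilizes
  -> state at step 30: (30-7) mod 2 = 1, same as step 8 -> [4 7 4 5 5]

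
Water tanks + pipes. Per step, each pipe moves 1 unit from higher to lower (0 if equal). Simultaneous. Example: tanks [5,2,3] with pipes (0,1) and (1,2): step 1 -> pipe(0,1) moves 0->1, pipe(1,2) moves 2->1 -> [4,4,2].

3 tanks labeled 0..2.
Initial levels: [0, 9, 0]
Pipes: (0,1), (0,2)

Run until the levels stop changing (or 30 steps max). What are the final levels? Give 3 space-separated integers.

Step 1: flows [1->0,0=2] -> levels [1 8 0]
Step 2: flows [1->0,0->2] -> levels [1 7 1]
Step 3: flows [1->0,0=2] -> levels [2 6 1]
Step 4: flows [1->0,0->2] -> levels [2 5 2]
Step 5: flows [1->0,0=2] -> levels [3 4 2]
Step 6: flows [1->0,0->2] -> levels [3 3 3]
Step 7: flows [0=1,0=2] -> levels [3 3 3]
  -> stable (no change)

Answer: 3 3 3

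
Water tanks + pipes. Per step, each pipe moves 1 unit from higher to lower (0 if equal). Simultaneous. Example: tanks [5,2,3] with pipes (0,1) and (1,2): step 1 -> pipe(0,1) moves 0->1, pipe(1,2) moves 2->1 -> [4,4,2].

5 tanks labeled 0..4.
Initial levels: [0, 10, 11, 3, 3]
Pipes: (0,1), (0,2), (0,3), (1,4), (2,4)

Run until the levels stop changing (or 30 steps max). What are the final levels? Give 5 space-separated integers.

Step 1: flows [1->0,2->0,3->0,1->4,2->4] -> levels [3 8 9 2 5]
Step 2: flows [1->0,2->0,0->3,1->4,2->4] -> levels [4 6 7 3 7]
Step 3: flows [1->0,2->0,0->3,4->1,2=4] -> levels [5 6 6 4 6]
Step 4: flows [1->0,2->0,0->3,1=4,2=4] -> levels [6 5 5 5 6]
Step 5: flows [0->1,0->2,0->3,4->1,4->2] -> levels [3 7 7 6 4]
Step 6: flows [1->0,2->0,3->0,1->4,2->4] -> levels [6 5 5 5 6]
  -> period-2 cycle: step 6 state = step 4 state; never stabilizes
  -> state at step 30: (30-4) mod 2 = 0, same as step 4 -> [6 5 5 5 6]

Answer: 6 5 5 5 6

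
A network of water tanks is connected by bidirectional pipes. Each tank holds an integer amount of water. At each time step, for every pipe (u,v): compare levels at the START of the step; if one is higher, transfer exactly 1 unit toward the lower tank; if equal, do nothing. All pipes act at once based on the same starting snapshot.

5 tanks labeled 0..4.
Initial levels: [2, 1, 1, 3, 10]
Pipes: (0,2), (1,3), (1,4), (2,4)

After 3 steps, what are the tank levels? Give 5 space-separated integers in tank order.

Step 1: flows [0->2,3->1,4->1,4->2] -> levels [1 3 3 2 8]
Step 2: flows [2->0,1->3,4->1,4->2] -> levels [2 3 3 3 6]
Step 3: flows [2->0,1=3,4->1,4->2] -> levels [3 4 3 3 4]

Answer: 3 4 3 3 4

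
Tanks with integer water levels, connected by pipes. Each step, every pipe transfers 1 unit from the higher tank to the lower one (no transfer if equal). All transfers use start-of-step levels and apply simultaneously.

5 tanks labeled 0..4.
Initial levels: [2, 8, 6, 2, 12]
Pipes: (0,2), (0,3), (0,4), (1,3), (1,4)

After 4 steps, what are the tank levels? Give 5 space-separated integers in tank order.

Step 1: flows [2->0,0=3,4->0,1->3,4->1] -> levels [4 8 5 3 10]
Step 2: flows [2->0,0->3,4->0,1->3,4->1] -> levels [5 8 4 5 8]
Step 3: flows [0->2,0=3,4->0,1->3,1=4] -> levels [5 7 5 6 7]
Step 4: flows [0=2,3->0,4->0,1->3,1=4] -> levels [7 6 5 6 6]

Answer: 7 6 5 6 6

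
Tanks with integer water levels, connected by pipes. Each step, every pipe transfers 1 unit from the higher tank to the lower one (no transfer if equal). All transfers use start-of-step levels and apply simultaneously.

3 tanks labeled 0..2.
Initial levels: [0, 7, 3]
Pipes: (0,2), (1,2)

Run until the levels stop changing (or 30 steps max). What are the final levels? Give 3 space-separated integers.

Step 1: flows [2->0,1->2] -> levels [1 6 3]
Step 2: flows [2->0,1->2] -> levels [2 5 3]
Step 3: flows [2->0,1->2] -> levels [3 4 3]
Step 4: flows [0=2,1->2] -> levels [3 3 4]
Step 5: flows [2->0,2->1] -> levels [4 4 2]
Step 6: flows [0->2,1->2] -> levels [3 3 4]
  -> period-2 cycle: step 6 state = step 4 state; never stabilizes
  -> state at step 30: (30-4) mod 2 = 0, same as step 4 -> [3 3 4]

Answer: 3 3 4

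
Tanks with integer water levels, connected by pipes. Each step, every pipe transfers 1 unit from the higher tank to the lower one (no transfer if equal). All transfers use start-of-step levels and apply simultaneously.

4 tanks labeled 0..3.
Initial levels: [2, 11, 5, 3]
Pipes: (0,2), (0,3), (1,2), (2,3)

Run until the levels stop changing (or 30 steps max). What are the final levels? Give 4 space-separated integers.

Step 1: flows [2->0,3->0,1->2,2->3] -> levels [4 10 4 3]
Step 2: flows [0=2,0->3,1->2,2->3] -> levels [3 9 4 5]
Step 3: flows [2->0,3->0,1->2,3->2] -> levels [5 8 5 3]
Step 4: flows [0=2,0->3,1->2,2->3] -> levels [4 7 5 5]
Step 5: flows [2->0,3->0,1->2,2=3] -> levels [6 6 5 4]
Step 6: flows [0->2,0->3,1->2,2->3] -> levels [4 5 6 6]
Step 7: flows [2->0,3->0,2->1,2=3] -> levels [6 6 4 5]
Step 8: flows [0->2,0->3,1->2,3->2] -> levels [4 5 7 5]
Step 9: flows [2->0,3->0,2->1,2->3] -> levels [6 6 4 5]
  -> period-2 cycle: step 9 state = step 7 state; never stabilizes
  -> state at step 30: (30-7) mod 2 = 1, same as step 8 -> [4 5 7 5]

Answer: 4 5 7 5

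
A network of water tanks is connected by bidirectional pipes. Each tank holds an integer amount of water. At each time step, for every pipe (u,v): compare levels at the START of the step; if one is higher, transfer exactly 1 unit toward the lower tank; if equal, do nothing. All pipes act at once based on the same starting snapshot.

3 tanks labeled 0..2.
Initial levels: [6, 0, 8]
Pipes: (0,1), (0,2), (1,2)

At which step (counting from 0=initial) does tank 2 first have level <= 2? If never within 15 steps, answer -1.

Answer: -1

Derivation:
Step 1: flows [0->1,2->0,2->1] -> levels [6 2 6]
Step 2: flows [0->1,0=2,2->1] -> levels [5 4 5]
Step 3: flows [0->1,0=2,2->1] -> levels [4 6 4]
Step 4: flows [1->0,0=2,1->2] -> levels [5 4 5]
  -> period-2 cycle (repeats step 2); tank 2 never drops to <=2
Tank 2 never reaches <=2 within 15 steps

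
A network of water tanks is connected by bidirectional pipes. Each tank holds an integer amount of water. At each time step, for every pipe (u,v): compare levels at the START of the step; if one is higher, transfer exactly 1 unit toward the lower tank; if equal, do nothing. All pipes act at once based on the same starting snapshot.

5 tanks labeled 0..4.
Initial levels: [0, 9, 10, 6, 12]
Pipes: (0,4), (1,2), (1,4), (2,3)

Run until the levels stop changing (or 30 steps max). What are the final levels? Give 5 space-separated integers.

Answer: 7 8 7 9 6

Derivation:
Step 1: flows [4->0,2->1,4->1,2->3] -> levels [1 11 8 7 10]
Step 2: flows [4->0,1->2,1->4,2->3] -> levels [2 9 8 8 10]
Step 3: flows [4->0,1->2,4->1,2=3] -> levels [3 9 9 8 8]
Step 4: flows [4->0,1=2,1->4,2->3] -> levels [4 8 8 9 8]
Step 5: flows [4->0,1=2,1=4,3->2] -> levels [5 8 9 8 7]
Step 6: flows [4->0,2->1,1->4,2->3] -> levels [6 8 7 9 7]
Step 7: flows [4->0,1->2,1->4,3->2] -> levels [7 6 9 8 7]
Step 8: flows [0=4,2->1,4->1,2->3] -> levels [7 8 7 9 6]
Step 9: flows [0->4,1->2,1->4,3->2] -> levels [6 6 9 8 8]
Step 10: flows [4->0,2->1,4->1,2->3] -> levels [7 8 7 9 6]
  -> period-2 cycle: step 10 state = step 8 state; never stabilizes
  -> state at step 30: (30-8) mod 2 = 0, same as step 8 -> [7 8 7 9 6]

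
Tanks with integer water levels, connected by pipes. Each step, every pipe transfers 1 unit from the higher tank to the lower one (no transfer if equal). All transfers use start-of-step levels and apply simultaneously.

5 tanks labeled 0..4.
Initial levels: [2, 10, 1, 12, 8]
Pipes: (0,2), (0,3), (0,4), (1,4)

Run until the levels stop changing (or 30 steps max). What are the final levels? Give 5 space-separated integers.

Answer: 5 6 7 7 8

Derivation:
Step 1: flows [0->2,3->0,4->0,1->4] -> levels [3 9 2 11 8]
Step 2: flows [0->2,3->0,4->0,1->4] -> levels [4 8 3 10 8]
Step 3: flows [0->2,3->0,4->0,1=4] -> levels [5 8 4 9 7]
Step 4: flows [0->2,3->0,4->0,1->4] -> levels [6 7 5 8 7]
Step 5: flows [0->2,3->0,4->0,1=4] -> levels [7 7 6 7 6]
Step 6: flows [0->2,0=3,0->4,1->4] -> levels [5 6 7 7 8]
Step 7: flows [2->0,3->0,4->0,4->1] -> levels [8 7 6 6 6]
Step 8: flows [0->2,0->3,0->4,1->4] -> levels [5 6 7 7 8]
  -> period-2 cycle: step 8 state = step 6 state; never stabilizes
  -> state at step 30: (30-6) mod 2 = 0, same as step 6 -> [5 6 7 7 8]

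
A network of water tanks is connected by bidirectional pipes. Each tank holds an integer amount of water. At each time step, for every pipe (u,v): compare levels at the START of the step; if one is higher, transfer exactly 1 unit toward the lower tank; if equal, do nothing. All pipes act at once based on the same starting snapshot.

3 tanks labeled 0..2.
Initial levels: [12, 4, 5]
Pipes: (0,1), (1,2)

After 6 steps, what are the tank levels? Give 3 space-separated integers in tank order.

Step 1: flows [0->1,2->1] -> levels [11 6 4]
Step 2: flows [0->1,1->2] -> levels [10 6 5]
Step 3: flows [0->1,1->2] -> levels [9 6 6]
Step 4: flows [0->1,1=2] -> levels [8 7 6]
Step 5: flows [0->1,1->2] -> levels [7 7 7]
Step 6: flows [0=1,1=2] -> levels [7 7 7]

Answer: 7 7 7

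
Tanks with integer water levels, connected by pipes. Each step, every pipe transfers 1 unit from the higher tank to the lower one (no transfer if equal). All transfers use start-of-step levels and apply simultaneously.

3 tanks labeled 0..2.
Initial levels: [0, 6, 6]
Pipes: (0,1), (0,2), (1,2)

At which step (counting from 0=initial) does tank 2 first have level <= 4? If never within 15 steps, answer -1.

Answer: 2

Derivation:
Step 1: flows [1->0,2->0,1=2] -> levels [2 5 5]
Step 2: flows [1->0,2->0,1=2] -> levels [4 4 4]
Tank 2 first reaches <=4 at step 2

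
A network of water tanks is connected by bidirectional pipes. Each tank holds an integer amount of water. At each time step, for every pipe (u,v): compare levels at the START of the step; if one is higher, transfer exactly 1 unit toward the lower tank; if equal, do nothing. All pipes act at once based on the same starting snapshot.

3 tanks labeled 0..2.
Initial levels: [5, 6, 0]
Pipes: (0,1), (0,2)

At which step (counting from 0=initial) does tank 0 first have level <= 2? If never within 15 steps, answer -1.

Answer: -1

Derivation:
Step 1: flows [1->0,0->2] -> levels [5 5 1]
Step 2: flows [0=1,0->2] -> levels [4 5 2]
Step 3: flows [1->0,0->2] -> levels [4 4 3]
Step 4: flows [0=1,0->2] -> levels [3 4 4]
Step 5: flows [1->0,2->0] -> levels [5 3 3]
Step 6: flows [0->1,0->2] -> levels [3 4 4]
  -> period-2 cycle (repeats step 4); tank 0 never drops to <=2
Tank 0 never reaches <=2 within 15 steps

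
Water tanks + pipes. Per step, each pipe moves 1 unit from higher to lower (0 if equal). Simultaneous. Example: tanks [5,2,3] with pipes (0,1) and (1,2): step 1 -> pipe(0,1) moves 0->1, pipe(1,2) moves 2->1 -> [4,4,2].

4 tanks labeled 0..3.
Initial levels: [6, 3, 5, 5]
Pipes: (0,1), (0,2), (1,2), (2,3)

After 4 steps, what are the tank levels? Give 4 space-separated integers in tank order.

Answer: 6 5 3 5

Derivation:
Step 1: flows [0->1,0->2,2->1,2=3] -> levels [4 5 5 5]
Step 2: flows [1->0,2->0,1=2,2=3] -> levels [6 4 4 5]
Step 3: flows [0->1,0->2,1=2,3->2] -> levels [4 5 6 4]
Step 4: flows [1->0,2->0,2->1,2->3] -> levels [6 5 3 5]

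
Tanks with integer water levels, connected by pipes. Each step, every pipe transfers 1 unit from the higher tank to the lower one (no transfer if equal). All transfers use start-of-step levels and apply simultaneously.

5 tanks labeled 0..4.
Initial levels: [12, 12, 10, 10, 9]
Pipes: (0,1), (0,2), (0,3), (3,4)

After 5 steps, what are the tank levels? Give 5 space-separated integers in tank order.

Answer: 9 12 11 11 10

Derivation:
Step 1: flows [0=1,0->2,0->3,3->4] -> levels [10 12 11 10 10]
Step 2: flows [1->0,2->0,0=3,3=4] -> levels [12 11 10 10 10]
Step 3: flows [0->1,0->2,0->3,3=4] -> levels [9 12 11 11 10]
Step 4: flows [1->0,2->0,3->0,3->4] -> levels [12 11 10 9 11]
Step 5: flows [0->1,0->2,0->3,4->3] -> levels [9 12 11 11 10]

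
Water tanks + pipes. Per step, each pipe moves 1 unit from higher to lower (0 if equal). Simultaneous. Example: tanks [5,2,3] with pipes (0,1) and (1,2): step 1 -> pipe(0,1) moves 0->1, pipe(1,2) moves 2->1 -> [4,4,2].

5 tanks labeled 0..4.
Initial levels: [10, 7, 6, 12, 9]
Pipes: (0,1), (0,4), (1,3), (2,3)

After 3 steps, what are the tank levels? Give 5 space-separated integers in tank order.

Step 1: flows [0->1,0->4,3->1,3->2] -> levels [8 9 7 10 10]
Step 2: flows [1->0,4->0,3->1,3->2] -> levels [10 9 8 8 9]
Step 3: flows [0->1,0->4,1->3,2=3] -> levels [8 9 8 9 10]

Answer: 8 9 8 9 10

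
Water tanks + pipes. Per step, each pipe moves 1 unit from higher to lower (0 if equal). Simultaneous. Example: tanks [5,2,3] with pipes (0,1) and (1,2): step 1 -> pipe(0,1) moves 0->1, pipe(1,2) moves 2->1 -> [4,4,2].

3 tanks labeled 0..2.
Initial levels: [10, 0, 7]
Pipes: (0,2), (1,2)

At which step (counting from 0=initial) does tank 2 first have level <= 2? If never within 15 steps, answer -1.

Step 1: flows [0->2,2->1] -> levels [9 1 7]
Step 2: flows [0->2,2->1] -> levels [8 2 7]
Step 3: flows [0->2,2->1] -> levels [7 3 7]
Step 4: flows [0=2,2->1] -> levels [7 4 6]
Step 5: flows [0->2,2->1] -> levels [6 5 6]
Step 6: flows [0=2,2->1] -> levels [6 6 5]
Step 7: flows [0->2,1->2] -> levels [5 5 7]
Step 8: flows [2->0,2->1] -> levels [6 6 5]
  -> period-2 cycle (repeats step 6); tank 2 never drops to <=2
Tank 2 never reaches <=2 within 15 steps

Answer: -1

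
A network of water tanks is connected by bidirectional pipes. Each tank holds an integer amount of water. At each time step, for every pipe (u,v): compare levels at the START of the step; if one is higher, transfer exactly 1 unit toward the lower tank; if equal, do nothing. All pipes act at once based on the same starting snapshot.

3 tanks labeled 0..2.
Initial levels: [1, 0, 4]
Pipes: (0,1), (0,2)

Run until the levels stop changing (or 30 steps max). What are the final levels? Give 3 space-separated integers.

Step 1: flows [0->1,2->0] -> levels [1 1 3]
Step 2: flows [0=1,2->0] -> levels [2 1 2]
Step 3: flows [0->1,0=2] -> levels [1 2 2]
Step 4: flows [1->0,2->0] -> levels [3 1 1]
Step 5: flows [0->1,0->2] -> levels [1 2 2]
  -> period-2 cycle: step 5 state = step 3 state; never stabilizes
  -> state at step 30: (30-3) mod 2 = 1, same as step 4 -> [3 1 1]

Answer: 3 1 1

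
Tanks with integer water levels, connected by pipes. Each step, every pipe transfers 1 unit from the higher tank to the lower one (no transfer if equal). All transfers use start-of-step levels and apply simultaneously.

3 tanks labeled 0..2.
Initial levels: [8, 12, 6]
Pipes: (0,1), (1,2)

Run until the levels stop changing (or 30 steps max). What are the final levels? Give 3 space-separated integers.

Answer: 9 8 9

Derivation:
Step 1: flows [1->0,1->2] -> levels [9 10 7]
Step 2: flows [1->0,1->2] -> levels [10 8 8]
Step 3: flows [0->1,1=2] -> levels [9 9 8]
Step 4: flows [0=1,1->2] -> levels [9 8 9]
Step 5: flows [0->1,2->1] -> levels [8 10 8]
Step 6: flows [1->0,1->2] -> levels [9 8 9]
  -> period-2 cycle: step 6 state = step 4 state; never stabilizes
  -> state at step 30: (30-4) mod 2 = 0, same as step 4 -> [9 8 9]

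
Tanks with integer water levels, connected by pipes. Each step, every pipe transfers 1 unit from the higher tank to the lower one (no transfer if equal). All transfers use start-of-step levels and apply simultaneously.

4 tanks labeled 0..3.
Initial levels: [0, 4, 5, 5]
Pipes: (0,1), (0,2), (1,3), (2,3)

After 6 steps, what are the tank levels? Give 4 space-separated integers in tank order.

Step 1: flows [1->0,2->0,3->1,2=3] -> levels [2 4 4 4]
Step 2: flows [1->0,2->0,1=3,2=3] -> levels [4 3 3 4]
Step 3: flows [0->1,0->2,3->1,3->2] -> levels [2 5 5 2]
Step 4: flows [1->0,2->0,1->3,2->3] -> levels [4 3 3 4]
  -> period-2 cycle: step 4 state = step 2 state
  -> state at step 6: (6-2) mod 2 = 0, same as step 2 -> [4 3 3 4]

Answer: 4 3 3 4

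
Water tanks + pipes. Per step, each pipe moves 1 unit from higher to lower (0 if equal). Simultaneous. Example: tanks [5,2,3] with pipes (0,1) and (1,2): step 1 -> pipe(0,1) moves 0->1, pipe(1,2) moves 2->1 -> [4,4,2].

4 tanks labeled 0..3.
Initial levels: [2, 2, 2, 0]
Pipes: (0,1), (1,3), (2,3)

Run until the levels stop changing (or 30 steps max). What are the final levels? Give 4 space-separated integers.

Answer: 1 3 2 0

Derivation:
Step 1: flows [0=1,1->3,2->3] -> levels [2 1 1 2]
Step 2: flows [0->1,3->1,3->2] -> levels [1 3 2 0]
Step 3: flows [1->0,1->3,2->3] -> levels [2 1 1 2]
  -> period-2 cycle: step 3 state = step 1 state; never stabilizes
  -> state at step 30: (30-1) mod 2 = 1, same as step 2 -> [1 3 2 0]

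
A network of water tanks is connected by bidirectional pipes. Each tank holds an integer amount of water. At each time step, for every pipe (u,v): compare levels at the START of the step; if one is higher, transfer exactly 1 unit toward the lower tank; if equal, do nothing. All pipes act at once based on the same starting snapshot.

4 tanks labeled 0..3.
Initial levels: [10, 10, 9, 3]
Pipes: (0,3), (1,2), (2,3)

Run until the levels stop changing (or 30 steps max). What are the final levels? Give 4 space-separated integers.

Answer: 8 8 9 7

Derivation:
Step 1: flows [0->3,1->2,2->3] -> levels [9 9 9 5]
Step 2: flows [0->3,1=2,2->3] -> levels [8 9 8 7]
Step 3: flows [0->3,1->2,2->3] -> levels [7 8 8 9]
Step 4: flows [3->0,1=2,3->2] -> levels [8 8 9 7]
Step 5: flows [0->3,2->1,2->3] -> levels [7 9 7 9]
Step 6: flows [3->0,1->2,3->2] -> levels [8 8 9 7]
  -> period-2 cycle: step 6 state = step 4 state; never stabilizes
  -> state at step 30: (30-4) mod 2 = 0, same as step 4 -> [8 8 9 7]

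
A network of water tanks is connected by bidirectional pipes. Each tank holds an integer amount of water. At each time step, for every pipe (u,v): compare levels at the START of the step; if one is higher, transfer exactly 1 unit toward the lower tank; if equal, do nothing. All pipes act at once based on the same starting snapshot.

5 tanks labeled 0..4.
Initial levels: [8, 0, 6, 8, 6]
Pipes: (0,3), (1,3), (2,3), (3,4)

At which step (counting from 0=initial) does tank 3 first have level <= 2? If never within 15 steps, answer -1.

Answer: -1

Derivation:
Step 1: flows [0=3,3->1,3->2,3->4] -> levels [8 1 7 5 7]
Step 2: flows [0->3,3->1,2->3,4->3] -> levels [7 2 6 7 6]
Step 3: flows [0=3,3->1,3->2,3->4] -> levels [7 3 7 4 7]
Step 4: flows [0->3,3->1,2->3,4->3] -> levels [6 4 6 6 6]
Step 5: flows [0=3,3->1,2=3,3=4] -> levels [6 5 6 5 6]
Step 6: flows [0->3,1=3,2->3,4->3] -> levels [5 5 5 8 5]
Step 7: flows [3->0,3->1,3->2,3->4] -> levels [6 6 6 4 6]
Step 8: flows [0->3,1->3,2->3,4->3] -> levels [5 5 5 8 5]
  -> period-2 cycle (repeats step 6); tank 3 never drops to <=2
Tank 3 never reaches <=2 within 15 steps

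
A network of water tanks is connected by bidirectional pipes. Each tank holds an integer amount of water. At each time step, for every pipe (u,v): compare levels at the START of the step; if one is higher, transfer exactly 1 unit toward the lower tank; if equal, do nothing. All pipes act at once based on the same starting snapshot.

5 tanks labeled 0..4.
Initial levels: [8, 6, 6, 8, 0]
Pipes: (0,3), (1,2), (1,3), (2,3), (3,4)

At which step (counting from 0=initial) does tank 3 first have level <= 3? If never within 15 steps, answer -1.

Step 1: flows [0=3,1=2,3->1,3->2,3->4] -> levels [8 7 7 5 1]
Step 2: flows [0->3,1=2,1->3,2->3,3->4] -> levels [7 6 6 7 2]
Step 3: flows [0=3,1=2,3->1,3->2,3->4] -> levels [7 7 7 4 3]
Step 4: flows [0->3,1=2,1->3,2->3,3->4] -> levels [6 6 6 6 4]
Step 5: flows [0=3,1=2,1=3,2=3,3->4] -> levels [6 6 6 5 5]
Step 6: flows [0->3,1=2,1->3,2->3,3=4] -> levels [5 5 5 8 5]
Step 7: flows [3->0,1=2,3->1,3->2,3->4] -> levels [6 6 6 4 6]
Step 8: flows [0->3,1=2,1->3,2->3,4->3] -> levels [5 5 5 8 5]
  -> period-2 cycle (repeats step 6); tank 3 never drops to <=3
Tank 3 never reaches <=3 within 15 steps

Answer: -1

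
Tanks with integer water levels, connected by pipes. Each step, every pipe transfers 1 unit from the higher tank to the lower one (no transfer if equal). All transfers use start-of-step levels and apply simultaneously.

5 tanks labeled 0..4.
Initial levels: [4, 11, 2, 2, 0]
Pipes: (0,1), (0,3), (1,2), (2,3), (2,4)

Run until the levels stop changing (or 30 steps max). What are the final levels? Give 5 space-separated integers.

Step 1: flows [1->0,0->3,1->2,2=3,2->4] -> levels [4 9 2 3 1]
Step 2: flows [1->0,0->3,1->2,3->2,2->4] -> levels [4 7 3 3 2]
Step 3: flows [1->0,0->3,1->2,2=3,2->4] -> levels [4 5 3 4 3]
Step 4: flows [1->0,0=3,1->2,3->2,2=4] -> levels [5 3 5 3 3]
Step 5: flows [0->1,0->3,2->1,2->3,2->4] -> levels [3 5 2 5 4]
Step 6: flows [1->0,3->0,1->2,3->2,4->2] -> levels [5 3 5 3 3]
  -> period-2 cycle: step 6 state = step 4 state; never stabilizes
  -> state at step 30: (30-4) mod 2 = 0, same as step 4 -> [5 3 5 3 3]

Answer: 5 3 5 3 3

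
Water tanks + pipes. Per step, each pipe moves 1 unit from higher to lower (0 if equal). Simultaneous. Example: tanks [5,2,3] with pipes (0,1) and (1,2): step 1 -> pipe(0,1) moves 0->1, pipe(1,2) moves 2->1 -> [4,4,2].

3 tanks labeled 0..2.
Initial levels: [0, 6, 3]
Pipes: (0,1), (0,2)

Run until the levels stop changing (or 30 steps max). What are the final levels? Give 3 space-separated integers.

Answer: 3 3 3

Derivation:
Step 1: flows [1->0,2->0] -> levels [2 5 2]
Step 2: flows [1->0,0=2] -> levels [3 4 2]
Step 3: flows [1->0,0->2] -> levels [3 3 3]
Step 4: flows [0=1,0=2] -> levels [3 3 3]
  -> stable (no change)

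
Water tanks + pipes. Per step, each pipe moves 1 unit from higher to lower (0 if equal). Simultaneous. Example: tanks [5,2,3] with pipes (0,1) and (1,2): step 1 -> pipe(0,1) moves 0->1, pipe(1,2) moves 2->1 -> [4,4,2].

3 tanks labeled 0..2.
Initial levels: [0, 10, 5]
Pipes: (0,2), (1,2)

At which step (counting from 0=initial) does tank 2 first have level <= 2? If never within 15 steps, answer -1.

Answer: -1

Derivation:
Step 1: flows [2->0,1->2] -> levels [1 9 5]
Step 2: flows [2->0,1->2] -> levels [2 8 5]
Step 3: flows [2->0,1->2] -> levels [3 7 5]
Step 4: flows [2->0,1->2] -> levels [4 6 5]
Step 5: flows [2->0,1->2] -> levels [5 5 5]
Step 6: flows [0=2,1=2] -> levels [5 5 5]
  -> stable; tank 2 stays at 5 > 2
Tank 2 never reaches <=2 within 15 steps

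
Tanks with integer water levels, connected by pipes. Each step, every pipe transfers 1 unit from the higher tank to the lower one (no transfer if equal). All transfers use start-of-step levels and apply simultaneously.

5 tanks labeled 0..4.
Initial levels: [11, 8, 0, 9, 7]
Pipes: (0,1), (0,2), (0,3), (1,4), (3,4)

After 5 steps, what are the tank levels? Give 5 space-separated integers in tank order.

Answer: 7 7 5 7 9

Derivation:
Step 1: flows [0->1,0->2,0->3,1->4,3->4] -> levels [8 8 1 9 9]
Step 2: flows [0=1,0->2,3->0,4->1,3=4] -> levels [8 9 2 8 8]
Step 3: flows [1->0,0->2,0=3,1->4,3=4] -> levels [8 7 3 8 9]
Step 4: flows [0->1,0->2,0=3,4->1,4->3] -> levels [6 9 4 9 7]
Step 5: flows [1->0,0->2,3->0,1->4,3->4] -> levels [7 7 5 7 9]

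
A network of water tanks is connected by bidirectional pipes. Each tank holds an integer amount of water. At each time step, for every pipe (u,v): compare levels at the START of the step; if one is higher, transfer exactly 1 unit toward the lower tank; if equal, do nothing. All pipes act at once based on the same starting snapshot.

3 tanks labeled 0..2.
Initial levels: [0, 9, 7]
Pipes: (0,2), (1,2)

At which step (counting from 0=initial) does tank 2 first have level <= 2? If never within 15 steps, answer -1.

Step 1: flows [2->0,1->2] -> levels [1 8 7]
Step 2: flows [2->0,1->2] -> levels [2 7 7]
Step 3: flows [2->0,1=2] -> levels [3 7 6]
Step 4: flows [2->0,1->2] -> levels [4 6 6]
Step 5: flows [2->0,1=2] -> levels [5 6 5]
Step 6: flows [0=2,1->2] -> levels [5 5 6]
Step 7: flows [2->0,2->1] -> levels [6 6 4]
Step 8: flows [0->2,1->2] -> levels [5 5 6]
  -> period-2 cycle (repeats step 6); tank 2 never drops to <=2
Tank 2 never reaches <=2 within 15 steps

Answer: -1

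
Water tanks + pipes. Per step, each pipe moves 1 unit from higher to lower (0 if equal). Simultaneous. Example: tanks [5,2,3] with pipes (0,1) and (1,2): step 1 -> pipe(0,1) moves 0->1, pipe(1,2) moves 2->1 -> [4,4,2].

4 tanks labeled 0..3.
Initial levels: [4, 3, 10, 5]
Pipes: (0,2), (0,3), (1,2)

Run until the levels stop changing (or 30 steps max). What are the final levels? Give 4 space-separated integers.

Step 1: flows [2->0,3->0,2->1] -> levels [6 4 8 4]
Step 2: flows [2->0,0->3,2->1] -> levels [6 5 6 5]
Step 3: flows [0=2,0->3,2->1] -> levels [5 6 5 6]
Step 4: flows [0=2,3->0,1->2] -> levels [6 5 6 5]
  -> period-2 cycle: step 4 state = step 2 state; never stabilizes
  -> state at step 30: (30-2) mod 2 = 0, same as step 2 -> [6 5 6 5]

Answer: 6 5 6 5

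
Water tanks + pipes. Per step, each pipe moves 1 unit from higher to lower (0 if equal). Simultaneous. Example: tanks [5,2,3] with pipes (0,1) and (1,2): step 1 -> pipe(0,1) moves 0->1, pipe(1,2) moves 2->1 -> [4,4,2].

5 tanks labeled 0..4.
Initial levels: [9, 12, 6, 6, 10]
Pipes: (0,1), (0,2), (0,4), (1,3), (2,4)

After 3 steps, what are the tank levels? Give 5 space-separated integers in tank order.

Answer: 11 7 8 9 8

Derivation:
Step 1: flows [1->0,0->2,4->0,1->3,4->2] -> levels [10 10 8 7 8]
Step 2: flows [0=1,0->2,0->4,1->3,2=4] -> levels [8 9 9 8 9]
Step 3: flows [1->0,2->0,4->0,1->3,2=4] -> levels [11 7 8 9 8]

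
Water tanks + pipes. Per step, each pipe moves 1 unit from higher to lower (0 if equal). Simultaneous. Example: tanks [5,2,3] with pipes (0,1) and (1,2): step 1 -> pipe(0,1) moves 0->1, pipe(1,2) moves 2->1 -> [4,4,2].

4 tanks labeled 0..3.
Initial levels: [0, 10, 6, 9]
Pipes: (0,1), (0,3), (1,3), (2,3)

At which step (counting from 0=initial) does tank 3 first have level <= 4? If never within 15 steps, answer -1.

Answer: -1

Derivation:
Step 1: flows [1->0,3->0,1->3,3->2] -> levels [2 8 7 8]
Step 2: flows [1->0,3->0,1=3,3->2] -> levels [4 7 8 6]
Step 3: flows [1->0,3->0,1->3,2->3] -> levels [6 5 7 7]
Step 4: flows [0->1,3->0,3->1,2=3] -> levels [6 7 7 5]
Step 5: flows [1->0,0->3,1->3,2->3] -> levels [6 5 6 8]
Step 6: flows [0->1,3->0,3->1,3->2] -> levels [6 7 7 5]
  -> period-2 cycle (repeats step 4); tank 3 never drops to <=4
Tank 3 never reaches <=4 within 15 steps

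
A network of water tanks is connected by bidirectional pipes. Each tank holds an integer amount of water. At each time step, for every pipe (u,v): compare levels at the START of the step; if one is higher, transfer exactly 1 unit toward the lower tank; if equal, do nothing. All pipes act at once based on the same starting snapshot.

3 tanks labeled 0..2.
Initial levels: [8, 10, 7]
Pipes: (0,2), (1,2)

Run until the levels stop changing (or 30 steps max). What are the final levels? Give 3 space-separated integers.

Answer: 9 9 7

Derivation:
Step 1: flows [0->2,1->2] -> levels [7 9 9]
Step 2: flows [2->0,1=2] -> levels [8 9 8]
Step 3: flows [0=2,1->2] -> levels [8 8 9]
Step 4: flows [2->0,2->1] -> levels [9 9 7]
Step 5: flows [0->2,1->2] -> levels [8 8 9]
  -> period-2 cycle: step 5 state = step 3 state; never stabilizes
  -> state at step 30: (30-3) mod 2 = 1, same as step 4 -> [9 9 7]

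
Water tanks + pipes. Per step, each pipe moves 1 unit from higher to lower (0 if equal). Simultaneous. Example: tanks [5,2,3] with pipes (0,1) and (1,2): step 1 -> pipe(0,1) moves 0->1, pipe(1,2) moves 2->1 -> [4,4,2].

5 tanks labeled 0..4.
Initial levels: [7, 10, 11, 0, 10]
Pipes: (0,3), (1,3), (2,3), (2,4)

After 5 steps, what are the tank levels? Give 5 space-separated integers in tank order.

Answer: 7 7 8 8 8

Derivation:
Step 1: flows [0->3,1->3,2->3,2->4] -> levels [6 9 9 3 11]
Step 2: flows [0->3,1->3,2->3,4->2] -> levels [5 8 9 6 10]
Step 3: flows [3->0,1->3,2->3,4->2] -> levels [6 7 9 7 9]
Step 4: flows [3->0,1=3,2->3,2=4] -> levels [7 7 8 7 9]
Step 5: flows [0=3,1=3,2->3,4->2] -> levels [7 7 8 8 8]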